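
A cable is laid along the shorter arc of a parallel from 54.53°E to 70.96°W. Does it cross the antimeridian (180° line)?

Signed shortest Δλ = ((-70.96 − 54.53 + 180) mod 360) − 180 = -125.49°.
Going west by 125.49° from +54.53° reaches -70.96° without touching 180°.

No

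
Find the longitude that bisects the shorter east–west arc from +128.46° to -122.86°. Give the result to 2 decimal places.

Signed shortest Δλ from +128.46° to -122.86° is +108.68°.
Midpoint longitude = +128.46° + (+108.68°)/2 = +128.46° + 54.34° = +182.80°.
Normalise into (−180°, 180°]: -177.20°.
(The naïve average (+128.46 + -122.86)/2 = 2.8° is on the wrong side of the globe.)

-177.20°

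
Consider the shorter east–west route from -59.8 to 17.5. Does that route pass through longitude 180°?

Signed shortest Δλ = ((17.5 − -59.8 + 180) mod 360) − 180 = 77.3°.
Going east by 77.3° from -59.8° reaches +17.5° without touching 180°.

No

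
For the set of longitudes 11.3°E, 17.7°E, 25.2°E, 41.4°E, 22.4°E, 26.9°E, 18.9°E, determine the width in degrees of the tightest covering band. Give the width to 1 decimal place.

30.1°

Sort the longitudes: +11.3°, +17.7°, +18.9°, +22.4°, +25.2°, +26.9°, +41.4°.
Eastward gaps between consecutive values (wrapping around): 6.4°, 1.2°, 3.5°, 2.8°, 1.7°, 14.5°, 329.9°.
Largest gap = 329.9° ⇒ minimal covering band is its complement: 360° − 329.9° = 30.1°.
Band runs from +11.3° eastward to +41.4°.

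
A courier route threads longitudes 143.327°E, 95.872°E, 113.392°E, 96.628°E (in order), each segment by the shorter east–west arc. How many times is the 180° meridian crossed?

Leg 1: +143.327° → +95.872°, shortest Δλ = -47.455° (west) — does not cross 180°.
Leg 2: +95.872° → +113.392°, shortest Δλ = 17.52° (east) — does not cross 180°.
Leg 3: +113.392° → +96.628°, shortest Δλ = -16.764° (west) — does not cross 180°.
Total crossings: 0.

0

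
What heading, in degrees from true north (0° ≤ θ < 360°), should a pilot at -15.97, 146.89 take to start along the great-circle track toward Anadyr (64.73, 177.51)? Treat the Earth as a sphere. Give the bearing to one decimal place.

Δλ = 177.51 − 146.89 = 30.62°.
θ = atan2( sin Δλ · cos φ₂ , cos φ₁ · sin φ₂ − sin φ₁ · cos φ₂ · cos Δλ )
  = atan2(0.21743, 0.97048) = 12.628° → normalised to [0°, 360°): 12.628°.

12.6°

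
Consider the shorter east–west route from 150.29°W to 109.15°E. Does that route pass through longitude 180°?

Naïve |109.15 − -150.29| = 259.44° > 180°, so the shorter arc goes the other way round — across 180°.
Signed shortest Δλ = ((109.15 − -150.29 + 180) mod 360) − 180 = -100.56°.
Going west by 100.56° from -150.29° passes through 180° before reaching +109.15°.

Yes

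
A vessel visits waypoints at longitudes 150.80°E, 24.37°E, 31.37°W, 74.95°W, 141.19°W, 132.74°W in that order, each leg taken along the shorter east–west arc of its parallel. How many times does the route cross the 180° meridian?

0

Leg 1: +150.80° → +24.37°, shortest Δλ = -126.43° (west) — does not cross 180°.
Leg 2: +24.37° → -31.37°, shortest Δλ = -55.74° (west) — does not cross 180°.
Leg 3: -31.37° → -74.95°, shortest Δλ = -43.58° (west) — does not cross 180°.
Leg 4: -74.95° → -141.19°, shortest Δλ = -66.24° (west) — does not cross 180°.
Leg 5: -141.19° → -132.74°, shortest Δλ = 8.45° (east) — does not cross 180°.
Total crossings: 0.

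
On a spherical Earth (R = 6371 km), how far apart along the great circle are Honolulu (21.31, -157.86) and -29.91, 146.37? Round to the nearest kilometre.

8246 km

Δλ = 146.37 − -157.86 = 304.23°; wrapped into (−180°, 180°]: -55.77°.
Δφ = -29.91 − 21.31 = -51.22°.
a = sin²(Δφ/2) + cos φ₁ · cos φ₂ · sin²(Δλ/2) = 0.363478.
c = 2·atan2(√a, √(1−a)) = 1.29424 rad → d = 6371·c ≈ 8245.60 km.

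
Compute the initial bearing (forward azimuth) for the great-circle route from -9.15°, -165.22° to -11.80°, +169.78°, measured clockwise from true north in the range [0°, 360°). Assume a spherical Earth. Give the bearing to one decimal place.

261.6°

Δλ = 169.78 − -165.22 = 335.00°; wrapped into (−180°, 180°]: -25.00°.
θ = atan2( sin Δλ · cos φ₂ , cos φ₁ · sin φ₂ − sin φ₁ · cos φ₂ · cos Δλ )
  = atan2(-0.41369, -0.06082) = -98.364° → normalised to [0°, 360°): 261.636°.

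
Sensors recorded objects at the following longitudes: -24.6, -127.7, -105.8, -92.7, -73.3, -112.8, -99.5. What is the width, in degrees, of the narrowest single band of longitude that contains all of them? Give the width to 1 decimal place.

Sort the longitudes: -127.7°, -112.8°, -105.8°, -99.5°, -92.7°, -73.3°, -24.6°.
Eastward gaps between consecutive values (wrapping around): 14.9°, 7.0°, 6.3°, 6.8°, 19.4°, 48.7°, 256.9°.
Largest gap = 256.9° ⇒ minimal covering band is its complement: 360° − 256.9° = 103.1°.
Band runs from -127.7° eastward to -24.6°.

103.1°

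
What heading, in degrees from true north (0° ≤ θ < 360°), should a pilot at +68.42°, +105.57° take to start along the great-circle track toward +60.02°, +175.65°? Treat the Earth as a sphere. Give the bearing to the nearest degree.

71°

Δλ = 175.65 − 105.57 = 70.08°.
θ = atan2( sin Δλ · cos φ₂ , cos φ₁ · sin φ₂ − sin φ₁ · cos φ₂ · cos Δλ )
  = atan2(0.46980, 0.16027) = 71.163° → normalised to [0°, 360°): 71.163°.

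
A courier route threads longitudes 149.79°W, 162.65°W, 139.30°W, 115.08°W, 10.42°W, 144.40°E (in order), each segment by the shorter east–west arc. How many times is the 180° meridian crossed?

Leg 1: -149.79° → -162.65°, shortest Δλ = -12.86° (west) — does not cross 180°.
Leg 2: -162.65° → -139.30°, shortest Δλ = 23.35° (east) — does not cross 180°.
Leg 3: -139.30° → -115.08°, shortest Δλ = 24.22° (east) — does not cross 180°.
Leg 4: -115.08° → -10.42°, shortest Δλ = 104.66° (east) — does not cross 180°.
Leg 5: -10.42° → +144.40°, shortest Δλ = 154.82° (east) — does not cross 180°.
Total crossings: 0.

0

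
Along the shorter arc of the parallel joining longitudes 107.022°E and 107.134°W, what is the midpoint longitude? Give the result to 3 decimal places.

179.944°E

Signed shortest Δλ from +107.022° to -107.134° is +145.844°.
Midpoint longitude = +107.022° + (+145.844°)/2 = +107.022° + 72.922° = +179.944°.
(The naïve average (+107.022 + -107.134)/2 = -0.056° is on the wrong side of the globe.)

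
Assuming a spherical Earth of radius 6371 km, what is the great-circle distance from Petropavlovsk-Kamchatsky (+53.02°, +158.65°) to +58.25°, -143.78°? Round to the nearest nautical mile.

Δλ = -143.78 − 158.65 = -302.43°; wrapped into (−180°, 180°]: 57.57°.
Δφ = 58.25 − 53.02 = 5.23°.
a = sin²(Δφ/2) + cos φ₁ · cos φ₂ · sin²(Δλ/2) = 0.075476.
c = 2·atan2(√a, √(1−a)) = 0.55661 rad → d = 6371·c ≈ 3546.19 km ≈ 1914.79 nmi.

1915 nmi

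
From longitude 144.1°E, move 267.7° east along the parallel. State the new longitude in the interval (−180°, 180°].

Start at +144.1°; shift +267.7° → +411.8°.
+411.8° lies outside (−180°, 180°]; subtract 360° → +51.8°.

51.8°E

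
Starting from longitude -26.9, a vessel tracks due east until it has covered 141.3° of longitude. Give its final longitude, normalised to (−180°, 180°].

+114.4°

Start at -26.9°; shift +141.3° → +114.4°.
+114.4° already lies in (−180°, 180°].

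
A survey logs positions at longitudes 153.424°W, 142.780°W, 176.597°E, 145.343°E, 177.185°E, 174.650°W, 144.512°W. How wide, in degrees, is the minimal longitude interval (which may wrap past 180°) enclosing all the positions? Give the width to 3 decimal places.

71.877°

Sort the longitudes: -174.650°, -153.424°, -144.512°, -142.780°, +145.343°, +176.597°, +177.185°.
Eastward gaps between consecutive values (wrapping around): 21.226°, 8.912°, 1.732°, 288.123°, 31.254°, 0.588°, 8.165°.
Largest gap = 288.123° ⇒ minimal covering band is its complement: 360° − 288.123° = 71.877°.
Band runs from +145.343° eastward to -142.780°, crossing the antimeridian.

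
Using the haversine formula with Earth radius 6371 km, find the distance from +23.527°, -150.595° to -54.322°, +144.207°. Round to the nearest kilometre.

Δλ = 144.207 − -150.595 = 294.802°; wrapped into (−180°, 180°]: -65.198°.
Δφ = -54.322 − 23.527 = -77.849°.
a = sin²(Δφ/2) + cos φ₁ · cos φ₂ · sin²(Δλ/2) = 0.549970.
c = 2·atan2(√a, √(1−a)) = 1.67090 rad → d = 6371·c ≈ 10645.33 km.

10645 km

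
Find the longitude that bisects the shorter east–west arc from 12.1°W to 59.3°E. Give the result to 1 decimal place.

23.6°E

Signed shortest Δλ from -12.1° to +59.3° is +71.4°.
Midpoint longitude = -12.1° + (+71.4°)/2 = -12.1° + 35.7° = +23.6°.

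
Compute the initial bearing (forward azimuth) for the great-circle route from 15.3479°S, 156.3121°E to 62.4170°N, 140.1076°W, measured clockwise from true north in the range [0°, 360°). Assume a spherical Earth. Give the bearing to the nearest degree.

Δλ = -140.1076 − 156.3121 = -296.4197°; wrapped into (−180°, 180°]: 63.5803°.
θ = atan2( sin Δλ · cos φ₂ , cos φ₁ · sin φ₂ − sin φ₁ · cos φ₂ · cos Δλ )
  = atan2(0.41467, 0.90926) = 24.516° → normalised to [0°, 360°): 24.516°.

25°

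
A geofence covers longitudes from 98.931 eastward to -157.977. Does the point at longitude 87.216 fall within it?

No

Band width going east from +98.931° to -157.977°: ((-157.977 − 98.931) mod 360) = 103.092°.
Offset of +87.216° east of the west edge: ((87.216 − 98.931) mod 360) = 348.285°.
348.285° > 103.092° ⇒ outside.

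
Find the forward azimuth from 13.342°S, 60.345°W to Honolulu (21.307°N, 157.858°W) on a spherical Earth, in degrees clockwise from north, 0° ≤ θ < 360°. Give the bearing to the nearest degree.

289°

Δλ = -157.858 − -60.345 = -97.513°.
θ = atan2( sin Δλ · cos φ₂ , cos φ₁ · sin φ₂ − sin φ₁ · cos φ₂ · cos Δλ )
  = atan2(-0.92365, 0.32545) = -70.590° → normalised to [0°, 360°): 289.410°.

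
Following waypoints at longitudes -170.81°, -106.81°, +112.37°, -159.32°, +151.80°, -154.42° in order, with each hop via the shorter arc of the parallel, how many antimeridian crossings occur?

4

Leg 1: -170.81° → -106.81°, shortest Δλ = 64.0° (east) — does not cross 180°.
Leg 2: -106.81° → +112.37°, shortest Δλ = -140.82° (west) — crosses 180°.
Leg 3: +112.37° → -159.32°, shortest Δλ = 88.31° (east) — crosses 180°.
Leg 4: -159.32° → +151.80°, shortest Δλ = -48.88° (west) — crosses 180°.
Leg 5: +151.80° → -154.42°, shortest Δλ = 53.78° (east) — crosses 180°.
Total crossings: 4.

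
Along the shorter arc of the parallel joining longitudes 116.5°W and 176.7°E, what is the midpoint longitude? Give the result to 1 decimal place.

149.9°W

Signed shortest Δλ from -116.5° to +176.7° is -66.8°.
Midpoint longitude = -116.5° + (-66.8°)/2 = -116.5° − 33.4° = -149.9°.
(The naïve average (-116.5 + +176.7)/2 = 30.1° is on the wrong side of the globe.)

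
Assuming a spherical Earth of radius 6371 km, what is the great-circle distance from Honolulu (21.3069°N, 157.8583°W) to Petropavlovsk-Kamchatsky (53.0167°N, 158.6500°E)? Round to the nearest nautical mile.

Δλ = 158.6500 − -157.8583 = 316.5083°; wrapped into (−180°, 180°]: -43.4917°.
Δφ = 53.0167 − 21.3069 = 31.7098°.
a = sin²(Δφ/2) + cos φ₁ · cos φ₂ · sin²(Δλ/2) = 0.151570.
c = 2·atan2(√a, √(1−a)) = 0.79979 rad → d = 6371·c ≈ 5095.44 km ≈ 2751.32 nmi.

2751 nmi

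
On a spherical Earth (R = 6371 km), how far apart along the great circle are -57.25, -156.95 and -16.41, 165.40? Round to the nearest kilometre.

Δλ = 165.40 − -156.95 = 322.35°; wrapped into (−180°, 180°]: -37.65°.
Δφ = -16.41 − -57.25 = 40.84°.
a = sin²(Δφ/2) + cos φ₁ · cos φ₂ · sin²(Δλ/2) = 0.175763.
c = 2·atan2(√a, √(1−a)) = 0.86522 rad → d = 6371·c ≈ 5512.31 km.

5512 km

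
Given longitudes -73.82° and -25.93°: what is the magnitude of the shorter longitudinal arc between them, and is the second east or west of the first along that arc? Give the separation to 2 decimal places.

47.89° east

Raw difference: -25.93 − -73.82 = 47.89°.
Normalise into (−180°, 180°]: 47.89° stays 47.89°.
Positive ⇒ the second point lies to the east; separation 47.89°.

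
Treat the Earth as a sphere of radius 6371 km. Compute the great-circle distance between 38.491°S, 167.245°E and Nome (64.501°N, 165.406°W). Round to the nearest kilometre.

Δλ = -165.406 − 167.245 = -332.651°; wrapped into (−180°, 180°]: 27.349°.
Δφ = 64.501 − -38.491 = 102.992°.
a = sin²(Δφ/2) + cos φ₁ · cos φ₂ · sin²(Δλ/2) = 0.631239.
c = 2·atan2(√a, √(1−a)) = 1.83639 rad → d = 6371·c ≈ 11699.61 km.

11700 km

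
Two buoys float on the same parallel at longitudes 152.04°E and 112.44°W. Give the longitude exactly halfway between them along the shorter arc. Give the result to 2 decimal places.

Signed shortest Δλ from +152.04° to -112.44° is +95.52°.
Midpoint longitude = +152.04° + (+95.52°)/2 = +152.04° + 47.76° = +199.80°.
Normalise into (−180°, 180°]: -160.20°.
(The naïve average (+152.04 + -112.44)/2 = 19.8° is on the wrong side of the globe.)

160.20°W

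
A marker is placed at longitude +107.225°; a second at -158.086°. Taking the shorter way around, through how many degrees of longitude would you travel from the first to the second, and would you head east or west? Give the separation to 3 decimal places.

Raw difference: -158.086 − 107.225 = -265.311°.
Normalise into (−180°, 180°]: -265.311° + 360° = 94.689°.
Positive ⇒ the second point lies to the east; separation 94.689°.

94.689° east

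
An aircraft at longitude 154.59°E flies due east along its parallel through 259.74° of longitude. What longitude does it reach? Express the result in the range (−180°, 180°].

54.33°E

Start at +154.59°; shift +259.74° → +414.33°.
+414.33° lies outside (−180°, 180°]; subtract 360° → +54.33°.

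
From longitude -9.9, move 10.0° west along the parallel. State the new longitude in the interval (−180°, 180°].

-19.9°

Start at -9.9°; shift −10.0° → -19.9°.
-19.9° already lies in (−180°, 180°].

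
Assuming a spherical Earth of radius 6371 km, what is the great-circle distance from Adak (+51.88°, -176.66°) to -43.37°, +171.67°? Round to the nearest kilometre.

Δλ = 171.67 − -176.66 = 348.33°; wrapped into (−180°, 180°]: -11.67°.
Δφ = -43.37 − 51.88 = -95.25°.
a = sin²(Δφ/2) + cos φ₁ · cos φ₂ · sin²(Δλ/2) = 0.550389.
c = 2·atan2(√a, √(1−a)) = 1.67175 rad → d = 6371·c ≈ 10650.69 km.

10651 km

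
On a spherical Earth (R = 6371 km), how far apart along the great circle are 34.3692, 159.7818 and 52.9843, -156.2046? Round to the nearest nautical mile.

Δλ = -156.2046 − 159.7818 = -315.9864°; wrapped into (−180°, 180°]: 44.0136°.
Δφ = 52.9843 − 34.3692 = 18.6151°.
a = sin²(Δφ/2) + cos φ₁ · cos φ₂ · sin²(Δλ/2) = 0.095933.
c = 2·atan2(√a, √(1−a)) = 0.62982 rad → d = 6371·c ≈ 4012.58 km ≈ 2166.62 nmi.

2167 nmi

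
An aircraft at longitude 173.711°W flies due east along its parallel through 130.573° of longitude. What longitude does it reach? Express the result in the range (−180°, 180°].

43.138°W

Start at -173.711°; shift +130.573° → -43.138°.
-43.138° already lies in (−180°, 180°].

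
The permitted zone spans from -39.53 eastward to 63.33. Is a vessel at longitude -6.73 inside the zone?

Band width going east from -39.53° to +63.33°: ((63.33 − -39.53) mod 360) = 102.86°.
Offset of -6.73° east of the west edge: ((-6.73 − -39.53) mod 360) = 32.80°.
32.80° ≤ 102.86° ⇒ inside.

Yes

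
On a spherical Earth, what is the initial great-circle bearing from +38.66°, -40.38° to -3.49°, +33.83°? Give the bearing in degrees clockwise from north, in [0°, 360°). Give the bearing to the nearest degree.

Δλ = 33.83 − -40.38 = 74.21°.
θ = atan2( sin Δλ · cos φ₂ , cos φ₁ · sin φ₂ − sin φ₁ · cos φ₂ · cos Δλ )
  = atan2(0.96048, -0.21721) = 102.743° → normalised to [0°, 360°): 102.743°.

103°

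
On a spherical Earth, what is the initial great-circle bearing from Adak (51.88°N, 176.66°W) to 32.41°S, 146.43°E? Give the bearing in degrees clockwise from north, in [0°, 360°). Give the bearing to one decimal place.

210.5°

Δλ = 146.43 − -176.66 = 323.09°; wrapped into (−180°, 180°]: -36.91°.
θ = atan2( sin Δλ · cos φ₂ , cos φ₁ · sin φ₂ − sin φ₁ · cos φ₂ · cos Δλ )
  = atan2(-0.50701, -0.86192) = -149.534° → normalised to [0°, 360°): 210.466°.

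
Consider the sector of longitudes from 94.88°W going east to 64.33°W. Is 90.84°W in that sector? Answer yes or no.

Band width going east from -94.88° to -64.33°: ((-64.33 − -94.88) mod 360) = 30.55°.
Offset of -90.84° east of the west edge: ((-90.84 − -94.88) mod 360) = 4.04°.
4.04° ≤ 30.55° ⇒ inside.

Yes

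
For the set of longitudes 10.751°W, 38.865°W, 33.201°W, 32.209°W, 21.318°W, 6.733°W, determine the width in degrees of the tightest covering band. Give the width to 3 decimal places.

32.132°

Sort the longitudes: -38.865°, -33.201°, -32.209°, -21.318°, -10.751°, -6.733°.
Eastward gaps between consecutive values (wrapping around): 5.664°, 0.992°, 10.891°, 10.567°, 4.018°, 327.868°.
Largest gap = 327.868° ⇒ minimal covering band is its complement: 360° − 327.868° = 32.132°.
Band runs from -38.865° eastward to -6.733°.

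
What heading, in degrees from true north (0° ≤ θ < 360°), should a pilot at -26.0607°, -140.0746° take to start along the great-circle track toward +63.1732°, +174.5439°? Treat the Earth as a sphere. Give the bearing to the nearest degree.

341°

Δλ = 174.5439 − -140.0746 = 314.6185°; wrapped into (−180°, 180°]: -45.3815°.
θ = atan2( sin Δλ · cos φ₂ , cos φ₁ · sin φ₂ − sin φ₁ · cos φ₂ · cos Δλ )
  = atan2(-0.32123, 0.94090) = -18.850° → normalised to [0°, 360°): 341.150°.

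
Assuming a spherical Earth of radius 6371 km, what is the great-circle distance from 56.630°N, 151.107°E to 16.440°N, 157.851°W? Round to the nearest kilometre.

Δλ = -157.851 − 151.107 = -308.958°; wrapped into (−180°, 180°]: 51.042°.
Δφ = 16.440 − 56.630 = -40.190°.
a = sin²(Δφ/2) + cos φ₁ · cos φ₂ · sin²(Δλ/2) = 0.215973.
c = 2·atan2(√a, √(1−a)) = 0.96666 rad → d = 6371·c ≈ 6158.57 km.

6159 km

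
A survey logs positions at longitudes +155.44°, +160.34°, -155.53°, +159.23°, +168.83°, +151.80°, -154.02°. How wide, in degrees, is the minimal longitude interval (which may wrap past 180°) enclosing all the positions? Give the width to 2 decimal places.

Sort the longitudes: -155.53°, -154.02°, +151.80°, +155.44°, +159.23°, +160.34°, +168.83°.
Eastward gaps between consecutive values (wrapping around): 1.51°, 305.82°, 3.64°, 3.79°, 1.11°, 8.49°, 35.64°.
Largest gap = 305.82° ⇒ minimal covering band is its complement: 360° − 305.82° = 54.18°.
Band runs from +151.80° eastward to -154.02°, crossing the antimeridian.

54.18°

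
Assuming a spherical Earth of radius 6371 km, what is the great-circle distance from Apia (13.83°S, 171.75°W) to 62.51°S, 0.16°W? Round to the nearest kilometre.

Δλ = -0.16 − -171.75 = 171.59°.
Δφ = -62.51 − -13.83 = -48.68°.
a = sin²(Δφ/2) + cos φ₁ · cos φ₂ · sin²(Δλ/2) = 0.615670.
c = 2·atan2(√a, √(1−a)) = 1.80425 rad → d = 6371·c ≈ 11494.88 km.

11495 km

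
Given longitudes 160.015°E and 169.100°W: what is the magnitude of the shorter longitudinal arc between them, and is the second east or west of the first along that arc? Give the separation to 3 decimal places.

Raw difference: -169.100 − 160.015 = -329.115°.
Normalise into (−180°, 180°]: -329.115° + 360° = 30.885°.
Positive ⇒ the second point lies to the east; separation 30.885°.

30.885° east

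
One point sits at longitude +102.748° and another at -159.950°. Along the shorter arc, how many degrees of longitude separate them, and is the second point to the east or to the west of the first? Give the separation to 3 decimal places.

Raw difference: -159.950 − 102.748 = -262.698°.
Normalise into (−180°, 180°]: -262.698° + 360° = 97.302°.
Positive ⇒ the second point lies to the east; separation 97.302°.

97.302° east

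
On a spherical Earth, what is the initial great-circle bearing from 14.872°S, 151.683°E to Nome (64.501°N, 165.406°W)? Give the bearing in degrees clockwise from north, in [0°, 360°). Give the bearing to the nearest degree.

17°

Δλ = -165.406 − 151.683 = -317.089°; wrapped into (−180°, 180°]: 42.911°.
θ = atan2( sin Δλ · cos φ₂ , cos φ₁ · sin φ₂ − sin φ₁ · cos φ₂ · cos Δλ )
  = atan2(0.29311, 0.95328) = 17.091° → normalised to [0°, 360°): 17.091°.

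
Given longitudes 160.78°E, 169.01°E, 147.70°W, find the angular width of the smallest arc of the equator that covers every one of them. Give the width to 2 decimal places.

Sort the longitudes: -147.70°, +160.78°, +169.01°.
Eastward gaps between consecutive values (wrapping around): 308.48°, 8.23°, 43.29°.
Largest gap = 308.48° ⇒ minimal covering band is its complement: 360° − 308.48° = 51.52°.
Band runs from +160.78° eastward to -147.70°, crossing the antimeridian.

51.52°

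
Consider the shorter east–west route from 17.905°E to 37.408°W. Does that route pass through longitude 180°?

No

Signed shortest Δλ = ((-37.408 − 17.905 + 180) mod 360) − 180 = -55.313°.
Going west by 55.313° from +17.905° reaches -37.408° without touching 180°.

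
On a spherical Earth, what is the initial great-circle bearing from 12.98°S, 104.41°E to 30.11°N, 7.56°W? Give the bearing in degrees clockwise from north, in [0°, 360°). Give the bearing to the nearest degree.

Δλ = -7.56 − 104.41 = -111.97°.
θ = atan2( sin Δλ · cos φ₂ , cos φ₁ · sin φ₂ − sin φ₁ · cos φ₂ · cos Δλ )
  = atan2(-0.80224, 0.41615) = -62.583° → normalised to [0°, 360°): 297.417°.

297°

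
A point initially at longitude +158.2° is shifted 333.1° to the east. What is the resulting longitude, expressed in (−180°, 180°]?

Start at +158.2°; shift +333.1° → +491.3°.
+491.3° lies outside (−180°, 180°]; subtract 360° → +131.3°.

+131.3°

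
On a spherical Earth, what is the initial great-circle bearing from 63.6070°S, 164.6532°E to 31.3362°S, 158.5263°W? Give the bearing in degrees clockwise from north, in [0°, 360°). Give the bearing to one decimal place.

Δλ = -158.5263 − 164.6532 = -323.1795°; wrapped into (−180°, 180°]: 36.8205°.
θ = atan2( sin Δλ · cos φ₂ , cos φ₁ · sin φ₂ − sin φ₁ · cos φ₂ · cos Δλ )
  = atan2(0.51189, 0.38130) = 53.318° → normalised to [0°, 360°): 53.318°.

53.3°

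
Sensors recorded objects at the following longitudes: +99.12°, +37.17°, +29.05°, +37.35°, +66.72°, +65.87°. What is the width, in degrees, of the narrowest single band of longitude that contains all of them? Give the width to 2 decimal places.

Sort the longitudes: +29.05°, +37.17°, +37.35°, +65.87°, +66.72°, +99.12°.
Eastward gaps between consecutive values (wrapping around): 8.12°, 0.18°, 28.52°, 0.85°, 32.40°, 289.93°.
Largest gap = 289.93° ⇒ minimal covering band is its complement: 360° − 289.93° = 70.07°.
Band runs from +29.05° eastward to +99.12°.

70.07°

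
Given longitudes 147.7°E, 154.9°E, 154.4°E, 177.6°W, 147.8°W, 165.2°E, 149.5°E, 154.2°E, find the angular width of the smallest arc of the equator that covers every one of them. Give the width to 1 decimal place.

Sort the longitudes: -177.6°, -147.8°, +147.7°, +149.5°, +154.2°, +154.4°, +154.9°, +165.2°.
Eastward gaps between consecutive values (wrapping around): 29.8°, 295.5°, 1.8°, 4.7°, 0.2°, 0.5°, 10.3°, 17.2°.
Largest gap = 295.5° ⇒ minimal covering band is its complement: 360° − 295.5° = 64.5°.
Band runs from +147.7° eastward to -147.8°, crossing the antimeridian.

64.5°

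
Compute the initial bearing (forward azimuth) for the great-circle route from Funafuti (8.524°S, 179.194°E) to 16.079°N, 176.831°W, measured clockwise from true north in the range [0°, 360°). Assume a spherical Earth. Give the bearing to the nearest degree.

Δλ = -176.831 − 179.194 = -356.025°; wrapped into (−180°, 180°]: 3.975°.
θ = atan2( sin Δλ · cos φ₂ , cos φ₁ · sin φ₂ − sin φ₁ · cos φ₂ · cos Δλ )
  = atan2(0.06661, 0.41599) = 9.097° → normalised to [0°, 360°): 9.097°.

9°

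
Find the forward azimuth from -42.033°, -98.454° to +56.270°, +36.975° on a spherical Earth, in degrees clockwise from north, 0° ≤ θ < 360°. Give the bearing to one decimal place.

Δλ = 36.975 − -98.454 = 135.429°.
θ = atan2( sin Δλ · cos φ₂ , cos φ₁ · sin φ₂ − sin φ₁ · cos φ₂ · cos Δλ )
  = atan2(0.38969, 0.35287) = 47.839° → normalised to [0°, 360°): 47.839°.

47.8°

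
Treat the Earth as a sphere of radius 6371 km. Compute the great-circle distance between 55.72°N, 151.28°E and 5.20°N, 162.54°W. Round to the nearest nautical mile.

3747 nmi

Δλ = -162.54 − 151.28 = -313.82°; wrapped into (−180°, 180°]: 46.18°.
Δφ = 5.20 − 55.72 = -50.52°.
a = sin²(Δφ/2) + cos φ₁ · cos φ₂ · sin²(Δλ/2) = 0.268366.
c = 2·atan2(√a, √(1−a)) = 1.08912 rad → d = 6371·c ≈ 6938.77 km ≈ 3746.64 nmi.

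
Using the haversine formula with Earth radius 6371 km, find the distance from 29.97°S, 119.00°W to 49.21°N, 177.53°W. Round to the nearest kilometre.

10535 km

Δλ = -177.53 − -119.00 = -58.53°.
Δφ = 49.21 − -29.97 = 79.18°.
a = sin²(Δφ/2) + cos φ₁ · cos φ₂ · sin²(Δλ/2) = 0.541382.
c = 2·atan2(√a, √(1−a)) = 1.65365 rad → d = 6371·c ≈ 10535.43 km.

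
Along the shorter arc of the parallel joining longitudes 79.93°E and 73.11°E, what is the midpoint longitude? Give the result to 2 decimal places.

76.52°E

Signed shortest Δλ from +79.93° to +73.11° is -6.82°.
Midpoint longitude = +79.93° + (-6.82°)/2 = +79.93° − 3.41° = +76.52°.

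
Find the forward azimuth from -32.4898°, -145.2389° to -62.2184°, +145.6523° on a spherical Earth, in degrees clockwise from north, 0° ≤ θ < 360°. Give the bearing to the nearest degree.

Δλ = 145.6523 − -145.2389 = 290.8912°; wrapped into (−180°, 180°]: -69.1088°.
θ = atan2( sin Δλ · cos φ₂ , cos φ₁ · sin φ₂ − sin φ₁ · cos φ₂ · cos Δλ )
  = atan2(-0.43546, -0.65698) = -146.463° → normalised to [0°, 360°): 213.537°.

214°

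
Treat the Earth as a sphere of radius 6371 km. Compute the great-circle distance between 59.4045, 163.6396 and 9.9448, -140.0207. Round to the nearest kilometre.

7200 km

Δλ = -140.0207 − 163.6396 = -303.6603°; wrapped into (−180°, 180°]: 56.3397°.
Δφ = 9.9448 − 59.4045 = -49.4597°.
a = sin²(Δφ/2) + cos φ₁ · cos φ₂ · sin²(Δλ/2) = 0.286737.
c = 2·atan2(√a, √(1−a)) = 1.13015 rad → d = 6371·c ≈ 7200.18 km.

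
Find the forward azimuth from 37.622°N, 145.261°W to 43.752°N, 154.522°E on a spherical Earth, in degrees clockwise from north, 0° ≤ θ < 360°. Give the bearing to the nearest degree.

298°

Δλ = 154.522 − -145.261 = 299.783°; wrapped into (−180°, 180°]: -60.217°.
θ = atan2( sin Δλ · cos φ₂ , cos φ₁ · sin φ₂ − sin φ₁ · cos φ₂ · cos Δλ )
  = atan2(-0.62693, 0.32871) = -62.331° → normalised to [0°, 360°): 297.669°.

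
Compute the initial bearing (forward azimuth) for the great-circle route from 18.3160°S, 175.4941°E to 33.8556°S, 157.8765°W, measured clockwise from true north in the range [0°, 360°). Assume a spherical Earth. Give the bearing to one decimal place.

Δλ = -157.8765 − 175.4941 = -333.3706°; wrapped into (−180°, 180°]: 26.6294°.
θ = atan2( sin Δλ · cos φ₂ , cos φ₁ · sin φ₂ − sin φ₁ · cos φ₂ · cos Δλ )
  = atan2(0.37222, -0.29559) = 128.454° → normalised to [0°, 360°): 128.454°.

128.5°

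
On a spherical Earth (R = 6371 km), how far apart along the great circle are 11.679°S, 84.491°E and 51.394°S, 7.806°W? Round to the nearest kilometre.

Δλ = -7.806 − 84.491 = -92.297°.
Δφ = -51.394 − -11.679 = -39.715°.
a = sin²(Δφ/2) + cos φ₁ · cos φ₂ · sin²(Δλ/2) = 0.433151.
c = 2·atan2(√a, √(1−a)) = 1.43670 rad → d = 6371·c ≈ 9153.19 km.

9153 km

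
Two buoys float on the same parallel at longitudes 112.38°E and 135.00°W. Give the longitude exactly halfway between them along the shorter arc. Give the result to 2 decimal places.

168.69°E

Signed shortest Δλ from +112.38° to -135.00° is +112.62°.
Midpoint longitude = +112.38° + (+112.62°)/2 = +112.38° + 56.31° = +168.69°.
(The naïve average (+112.38 + -135.00)/2 = -11.31° is on the wrong side of the globe.)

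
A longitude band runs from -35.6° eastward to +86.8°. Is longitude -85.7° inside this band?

No

Band width going east from -35.6° to +86.8°: ((86.8 − -35.6) mod 360) = 122.4°.
Offset of -85.7° east of the west edge: ((-85.7 − -35.6) mod 360) = 309.9°.
309.9° > 122.4° ⇒ outside.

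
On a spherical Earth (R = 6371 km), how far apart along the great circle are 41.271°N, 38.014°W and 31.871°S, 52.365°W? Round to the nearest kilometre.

Δλ = -52.365 − -38.014 = -14.351°.
Δφ = -31.871 − 41.271 = -73.142°.
a = sin²(Δφ/2) + cos φ₁ · cos φ₂ · sin²(Δλ/2) = 0.364958.
c = 2·atan2(√a, √(1−a)) = 1.29732 rad → d = 6371·c ≈ 8265.21 km.

8265 km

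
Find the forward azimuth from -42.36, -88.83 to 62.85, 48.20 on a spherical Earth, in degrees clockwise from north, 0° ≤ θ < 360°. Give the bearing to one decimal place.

35.7°

Δλ = 48.20 − -88.83 = 137.03°.
θ = atan2( sin Δλ · cos φ₂ , cos φ₁ · sin φ₂ − sin φ₁ · cos φ₂ · cos Δλ )
  = atan2(0.31104, 0.43253) = 35.720° → normalised to [0°, 360°): 35.720°.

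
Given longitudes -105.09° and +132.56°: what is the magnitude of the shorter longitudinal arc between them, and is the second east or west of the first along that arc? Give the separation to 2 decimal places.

Raw difference: 132.56 − -105.09 = 237.65°.
Normalise into (−180°, 180°]: 237.65° − 360° = -122.35°.
Negative ⇒ the second point lies to the west; separation 122.35°.

122.35° west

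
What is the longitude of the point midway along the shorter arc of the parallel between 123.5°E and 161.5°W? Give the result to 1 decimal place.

Signed shortest Δλ from +123.5° to -161.5° is +75.0°.
Midpoint longitude = +123.5° + (+75.0°)/2 = +123.5° + 37.5° = +161.0°.
(The naïve average (+123.5 + -161.5)/2 = -19.0° is on the wrong side of the globe.)

161.0°E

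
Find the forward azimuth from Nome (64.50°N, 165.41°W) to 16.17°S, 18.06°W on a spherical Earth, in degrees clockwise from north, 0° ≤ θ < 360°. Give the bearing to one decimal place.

Δλ = -18.06 − -165.41 = 147.35°.
θ = atan2( sin Δλ · cos φ₂ , cos φ₁ · sin φ₂ − sin φ₁ · cos φ₂ · cos Δλ )
  = atan2(0.51816, 0.61000) = 40.346° → normalised to [0°, 360°): 40.346°.

40.3°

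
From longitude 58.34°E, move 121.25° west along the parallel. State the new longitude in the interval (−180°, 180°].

Start at +58.34°; shift −121.25° → -62.91°.
-62.91° already lies in (−180°, 180°].

62.91°W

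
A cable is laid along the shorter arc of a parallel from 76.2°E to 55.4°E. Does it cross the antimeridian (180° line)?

No

Signed shortest Δλ = ((55.4 − 76.2 + 180) mod 360) − 180 = -20.8°.
Going west by 20.8° from +76.2° reaches +55.4° without touching 180°.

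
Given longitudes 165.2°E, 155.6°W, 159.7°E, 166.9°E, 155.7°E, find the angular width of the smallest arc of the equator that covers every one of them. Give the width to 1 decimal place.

48.7°

Sort the longitudes: -155.6°, +155.7°, +159.7°, +165.2°, +166.9°.
Eastward gaps between consecutive values (wrapping around): 311.3°, 4.0°, 5.5°, 1.7°, 37.5°.
Largest gap = 311.3° ⇒ minimal covering band is its complement: 360° − 311.3° = 48.7°.
Band runs from +155.7° eastward to -155.6°, crossing the antimeridian.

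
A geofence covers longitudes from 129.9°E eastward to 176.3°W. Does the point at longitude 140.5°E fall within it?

Band width going east from +129.9° to -176.3°: ((-176.3 − 129.9) mod 360) = 53.8°.
Offset of +140.5° east of the west edge: ((140.5 − 129.9) mod 360) = 10.6°.
10.6° ≤ 53.8° ⇒ inside.

Yes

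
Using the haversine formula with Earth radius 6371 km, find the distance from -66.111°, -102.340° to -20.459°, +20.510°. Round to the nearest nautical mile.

Δλ = 20.510 − -102.340 = 122.850°.
Δφ = -20.459 − -66.111 = 45.652°.
a = sin²(Δφ/2) + cos φ₁ · cos φ₂ · sin²(Δλ/2) = 0.443111.
c = 2·atan2(√a, √(1−a)) = 1.45677 rad → d = 6371·c ≈ 9281.09 km ≈ 5011.39 nmi.

5011 nmi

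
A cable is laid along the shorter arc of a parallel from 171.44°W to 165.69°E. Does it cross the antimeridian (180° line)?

Yes

Naïve |165.69 − -171.44| = 337.13° > 180°, so the shorter arc goes the other way round — across 180°.
Signed shortest Δλ = ((165.69 − -171.44 + 180) mod 360) − 180 = -22.87°.
Going west by 22.87° from -171.44° passes through 180° before reaching +165.69°.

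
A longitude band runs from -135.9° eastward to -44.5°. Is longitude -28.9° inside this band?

Band width going east from -135.9° to -44.5°: ((-44.5 − -135.9) mod 360) = 91.4°.
Offset of -28.9° east of the west edge: ((-28.9 − -135.9) mod 360) = 107.0°.
107.0° > 91.4° ⇒ outside.

No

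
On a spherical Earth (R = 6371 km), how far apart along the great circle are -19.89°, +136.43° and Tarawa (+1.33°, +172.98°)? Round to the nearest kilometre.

4630 km

Δλ = 172.98 − 136.43 = 36.55°.
Δφ = 1.33 − -19.89 = 21.22°.
a = sin²(Δφ/2) + cos φ₁ · cos φ₂ · sin²(Δλ/2) = 0.126342.
c = 2·atan2(√a, √(1−a)) = 0.72678 rad → d = 6371·c ≈ 4630.33 km.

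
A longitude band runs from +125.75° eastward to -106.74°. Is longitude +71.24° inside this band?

No

Band width going east from +125.75° to -106.74°: ((-106.74 − 125.75) mod 360) = 127.51°.
Offset of +71.24° east of the west edge: ((71.24 − 125.75) mod 360) = 305.49°.
305.49° > 127.51° ⇒ outside.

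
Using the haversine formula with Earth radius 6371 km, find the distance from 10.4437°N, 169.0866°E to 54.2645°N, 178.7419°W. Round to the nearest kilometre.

Δλ = -178.7419 − 169.0866 = -347.8285°; wrapped into (−180°, 180°]: 12.1715°.
Δφ = 54.2645 − 10.4437 = 43.8208°.
a = sin²(Δφ/2) + cos φ₁ · cos φ₂ · sin²(Δλ/2) = 0.145701.
c = 2·atan2(√a, √(1−a)) = 0.78329 rad → d = 6371·c ≈ 4990.33 km.

4990 km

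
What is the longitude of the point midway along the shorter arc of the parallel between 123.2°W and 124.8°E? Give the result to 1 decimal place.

Signed shortest Δλ from -123.2° to +124.8° is -112.0°.
Midpoint longitude = -123.2° + (-112.0°)/2 = -123.2° − 56.0° = -179.2°.
(The naïve average (-123.2 + +124.8)/2 = 0.8° is on the wrong side of the globe.)

179.2°W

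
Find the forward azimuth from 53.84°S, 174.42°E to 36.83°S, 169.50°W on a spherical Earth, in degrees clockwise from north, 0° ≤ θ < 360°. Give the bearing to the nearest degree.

Δλ = -169.50 − 174.42 = -343.92°; wrapped into (−180°, 180°]: 16.08°.
θ = atan2( sin Δλ · cos φ₂ , cos φ₁ · sin φ₂ − sin φ₁ · cos φ₂ · cos Δλ )
  = atan2(0.22170, 0.26726) = 39.677° → normalised to [0°, 360°): 39.677°.

40°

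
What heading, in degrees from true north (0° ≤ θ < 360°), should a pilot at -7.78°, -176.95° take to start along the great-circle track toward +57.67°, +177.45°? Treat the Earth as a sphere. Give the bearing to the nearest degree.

Δλ = 177.45 − -176.95 = 354.40°; wrapped into (−180°, 180°]: -5.60°.
θ = atan2( sin Δλ · cos φ₂ , cos φ₁ · sin φ₂ − sin φ₁ · cos φ₂ · cos Δλ )
  = atan2(-0.05219, 0.90925) = -3.285° → normalised to [0°, 360°): 356.715°.

357°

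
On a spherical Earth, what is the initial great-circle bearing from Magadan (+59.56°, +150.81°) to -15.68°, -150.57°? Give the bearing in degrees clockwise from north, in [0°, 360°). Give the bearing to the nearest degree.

125°

Δλ = -150.57 − 150.81 = -301.38°; wrapped into (−180°, 180°]: 58.62°.
θ = atan2( sin Δλ · cos φ₂ , cos φ₁ · sin φ₂ − sin φ₁ · cos φ₂ · cos Δλ )
  = atan2(0.82196, -0.56916) = 124.700° → normalised to [0°, 360°): 124.700°.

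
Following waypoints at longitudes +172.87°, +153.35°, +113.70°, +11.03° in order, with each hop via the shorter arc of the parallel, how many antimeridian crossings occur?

0

Leg 1: +172.87° → +153.35°, shortest Δλ = -19.52° (west) — does not cross 180°.
Leg 2: +153.35° → +113.70°, shortest Δλ = -39.65° (west) — does not cross 180°.
Leg 3: +113.70° → +11.03°, shortest Δλ = -102.67° (west) — does not cross 180°.
Total crossings: 0.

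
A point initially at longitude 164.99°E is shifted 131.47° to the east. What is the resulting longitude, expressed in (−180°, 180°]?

Start at +164.99°; shift +131.47° → +296.46°.
+296.46° lies outside (−180°, 180°]; subtract 360° → -63.54°.

63.54°W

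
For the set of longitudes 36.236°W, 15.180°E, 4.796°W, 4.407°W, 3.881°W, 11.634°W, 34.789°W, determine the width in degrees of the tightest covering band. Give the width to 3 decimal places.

Sort the longitudes: -36.236°, -34.789°, -11.634°, -4.796°, -4.407°, -3.881°, +15.180°.
Eastward gaps between consecutive values (wrapping around): 1.447°, 23.155°, 6.838°, 0.389°, 0.526°, 19.061°, 308.584°.
Largest gap = 308.584° ⇒ minimal covering band is its complement: 360° − 308.584° = 51.416°.
Band runs from -36.236° eastward to +15.180°.

51.416°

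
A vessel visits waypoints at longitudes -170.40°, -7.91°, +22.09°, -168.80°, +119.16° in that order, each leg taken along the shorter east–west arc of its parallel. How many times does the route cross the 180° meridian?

Leg 1: -170.40° → -7.91°, shortest Δλ = 162.49° (east) — does not cross 180°.
Leg 2: -7.91° → +22.09°, shortest Δλ = 30.0° (east) — does not cross 180°.
Leg 3: +22.09° → -168.80°, shortest Δλ = 169.11° (east) — crosses 180°.
Leg 4: -168.80° → +119.16°, shortest Δλ = -72.04° (west) — crosses 180°.
Total crossings: 2.

2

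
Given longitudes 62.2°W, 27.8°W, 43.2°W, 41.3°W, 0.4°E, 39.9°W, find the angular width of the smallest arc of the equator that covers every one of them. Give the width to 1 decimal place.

62.6°

Sort the longitudes: -62.2°, -43.2°, -41.3°, -39.9°, -27.8°, +0.4°.
Eastward gaps between consecutive values (wrapping around): 19.0°, 1.9°, 1.4°, 12.1°, 28.2°, 297.4°.
Largest gap = 297.4° ⇒ minimal covering band is its complement: 360° − 297.4° = 62.6°.
Band runs from -62.2° eastward to +0.4°.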